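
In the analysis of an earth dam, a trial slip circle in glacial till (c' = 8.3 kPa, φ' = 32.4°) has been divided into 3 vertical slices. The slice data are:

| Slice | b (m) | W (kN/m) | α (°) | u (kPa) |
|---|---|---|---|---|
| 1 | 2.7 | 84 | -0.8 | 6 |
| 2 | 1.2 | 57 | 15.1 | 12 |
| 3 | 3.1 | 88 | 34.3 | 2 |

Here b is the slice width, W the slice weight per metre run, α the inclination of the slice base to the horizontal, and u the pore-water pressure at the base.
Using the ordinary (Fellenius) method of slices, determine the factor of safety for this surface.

FS = 2.75

Ordinary method of slices: FS = Σ[c'·Δl_i + (W_i cosα_i − u_i·Δl_i)·tanφ'] / Σ W_i sinα_i, with Δl_i = b_i / cosα_i.
Slice 1: Δl = 2.7/cos(-0.8°) = 2.700 m; N'_1 = 84·cos(-0.8°) − 6·2.700 = 67.8; c'Δl = 22.41; W sinα = -1.2
Slice 2: Δl = 1.2/cos15.1° = 1.243 m; N'_2 = 57·cos15.1° − 12·1.243 = 40.1; c'Δl = 10.32; W sinα = 14.8
Slice 3: Δl = 3.1/cos34.3° = 3.753 m; N'_3 = 88·cos34.3° − 2·3.753 = 65.2; c'Δl = 31.15; W sinα = 49.6
Σc'Δl = 63.9 kN/m; ΣN' = 173.1 kN/m; ΣW sinα = 63.3 kN/m
Resisting = 63.9 + 173.1·tan32.4° = 63.9 + 109.9 = 173.7 kN/m
FS = 173.7 / 63.3 = 2.746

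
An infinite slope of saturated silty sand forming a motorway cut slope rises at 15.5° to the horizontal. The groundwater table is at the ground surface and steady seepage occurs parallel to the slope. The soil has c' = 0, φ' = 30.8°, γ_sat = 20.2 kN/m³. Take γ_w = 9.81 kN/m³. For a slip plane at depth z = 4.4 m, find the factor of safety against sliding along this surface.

FS = 1.11

With seepage parallel to the slope and the water table at the surface, the effective normal stress on the slip plane uses the buoyant unit weight γ' = γ_sat − γ_w while the driving shear stress uses γ_sat:
FS = [c' + γ' z cos²β tanφ'] / [γ_sat z sinβ cosβ]
(For c' = 0 this reduces to FS = (γ'/γ_sat)·tanφ'/tanβ.)
γ' = 20.2 − 9.81 = 10.39 kN/m³
Numerator = 0.0 + 10.39·4.4·cos²15.5°·tan30.8° = 0.0 + 10.39·4.4·0.9286·0.5961 = 25.306 kPa
Denominator = 20.2·4.4·sin15.5°·cos15.5° = 20.2·4.4·0.2672·0.9636 = 22.888 kPa
FS = 25.306 / 22.888 = 1.106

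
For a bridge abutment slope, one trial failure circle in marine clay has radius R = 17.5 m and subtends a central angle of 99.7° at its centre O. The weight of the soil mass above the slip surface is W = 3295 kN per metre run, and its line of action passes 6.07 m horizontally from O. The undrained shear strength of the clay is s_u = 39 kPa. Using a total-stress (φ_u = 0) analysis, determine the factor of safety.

Taking moments about the centre O, the resisting moment is provided by the undrained shear strength acting along the arc:
Arc length L_a = R·θ = 17.5·(99.7°·π/180) = 17.5·1.7401 = 30.45 m
M_R = s_u·L_a·R = 39·30.45·17.5 = 20783.2 kN·m/m
M_D = W·d = 3295·6.07 = 20000.7 kN·m/m
FS = M_R / M_D = 20783.2 / 20000.7 = 1.039

FS = 1.04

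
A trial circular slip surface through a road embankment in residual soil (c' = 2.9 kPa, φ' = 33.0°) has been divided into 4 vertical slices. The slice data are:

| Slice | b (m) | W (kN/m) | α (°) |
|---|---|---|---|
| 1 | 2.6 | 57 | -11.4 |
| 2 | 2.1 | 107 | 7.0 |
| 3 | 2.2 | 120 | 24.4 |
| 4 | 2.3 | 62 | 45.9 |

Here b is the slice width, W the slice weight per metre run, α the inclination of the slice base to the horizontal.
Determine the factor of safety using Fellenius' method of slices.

Ordinary method of slices: FS = Σ[c'·Δl_i + (W_i cosα_i)·tanφ'] / Σ W_i sinα_i, with Δl_i = b_i / cosα_i.
Slice 1: Δl = 2.6/cos(-11.4°) = 2.652 m; N'_1 = 57·cos(-11.4°) = 55.9; c'Δl = 7.69; W sinα = -11.3
Slice 2: Δl = 2.1/cos7.0° = 2.116 m; N'_2 = 107·cos7.0° = 106.2; c'Δl = 6.14; W sinα = 13.0
Slice 3: Δl = 2.2/cos24.4° = 2.416 m; N'_3 = 120·cos24.4° = 109.3; c'Δl = 7.01; W sinα = 49.6
Slice 4: Δl = 2.3/cos45.9° = 3.305 m; N'_4 = 62·cos45.9° = 43.1; c'Δl = 9.58; W sinα = 44.5
Σc'Δl = 30.4 kN/m; ΣN' = 314.5 kN/m; ΣW sinα = 95.9 kN/m
Resisting = 30.4 + 314.5·tan33.0° = 30.4 + 204.2 = 234.7 kN/m
FS = 234.7 / 95.9 = 2.448

FS = 2.45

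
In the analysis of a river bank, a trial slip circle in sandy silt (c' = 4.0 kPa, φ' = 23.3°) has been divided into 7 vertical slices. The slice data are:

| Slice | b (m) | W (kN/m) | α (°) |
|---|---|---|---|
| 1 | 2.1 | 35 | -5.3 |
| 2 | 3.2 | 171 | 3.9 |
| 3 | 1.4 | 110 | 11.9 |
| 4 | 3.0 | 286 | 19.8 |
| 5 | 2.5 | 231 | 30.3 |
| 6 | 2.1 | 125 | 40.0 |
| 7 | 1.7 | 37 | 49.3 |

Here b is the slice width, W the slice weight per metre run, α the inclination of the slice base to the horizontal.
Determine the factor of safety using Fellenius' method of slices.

Ordinary method of slices: FS = Σ[c'·Δl_i + (W_i cosα_i)·tanφ'] / Σ W_i sinα_i, with Δl_i = b_i / cosα_i.
Slice 1: Δl = 2.1/cos(-5.3°) = 2.109 m; N'_1 = 35·cos(-5.3°) = 34.9; c'Δl = 8.44; W sinα = -3.2
Slice 2: Δl = 3.2/cos3.9° = 3.207 m; N'_2 = 171·cos3.9° = 170.6; c'Δl = 12.83; W sinα = 11.6
Slice 3: Δl = 1.4/cos11.9° = 1.431 m; N'_3 = 110·cos11.9° = 107.6; c'Δl = 5.72; W sinα = 22.7
Slice 4: Δl = 3.0/cos19.8° = 3.189 m; N'_4 = 286·cos19.8° = 269.1; c'Δl = 12.75; W sinα = 96.9
Slice 5: Δl = 2.5/cos30.3° = 2.896 m; N'_5 = 231·cos30.3° = 199.4; c'Δl = 11.58; W sinα = 116.5
Slice 6: Δl = 2.1/cos40.0° = 2.741 m; N'_6 = 125·cos40.0° = 95.8; c'Δl = 10.97; W sinα = 80.3
Slice 7: Δl = 1.7/cos49.3° = 2.607 m; N'_7 = 37·cos49.3° = 24.1; c'Δl = 10.43; W sinα = 28.1
Σc'Δl = 72.7 kN/m; ΣN' = 901.5 kN/m; ΣW sinα = 352.9 kN/m
Resisting = 72.7 + 901.5·tan23.3° = 72.7 + 388.3 = 461.0 kN/m
FS = 461.0 / 352.9 = 1.306

FS = 1.31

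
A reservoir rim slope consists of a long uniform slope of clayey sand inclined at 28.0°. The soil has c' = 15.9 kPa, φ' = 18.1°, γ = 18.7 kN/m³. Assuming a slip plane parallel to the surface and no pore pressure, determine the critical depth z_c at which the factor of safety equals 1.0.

z_c = 5.32 m

Setting FS = 1.00 in FS = [c' + γz cos²β tanφ'] / [γz sinβ cosβ] and solving for z:
z = c' / [γ cosβ (FS·sinβ − cosβ·tanφ')]
  = 15.9 / [18.7·cos28.0°·(1.00·sin28.0° − cos28.0°·tan18.1°)]
  = 15.9 / [18.7·0.8829·(1.00·0.4695 − 0.8829·0.3269)]
  = 15.9 / 2.9865 = 5.324 m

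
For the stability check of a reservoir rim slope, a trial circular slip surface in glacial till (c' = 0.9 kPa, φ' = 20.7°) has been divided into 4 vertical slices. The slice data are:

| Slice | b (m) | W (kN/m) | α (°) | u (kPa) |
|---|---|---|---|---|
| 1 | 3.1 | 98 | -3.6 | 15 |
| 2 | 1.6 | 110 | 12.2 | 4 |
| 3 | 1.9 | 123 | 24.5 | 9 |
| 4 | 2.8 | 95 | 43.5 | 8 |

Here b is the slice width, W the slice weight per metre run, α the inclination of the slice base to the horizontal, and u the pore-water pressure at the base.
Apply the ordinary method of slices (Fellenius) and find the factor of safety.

Ordinary method of slices: FS = Σ[c'·Δl_i + (W_i cosα_i − u_i·Δl_i)·tanφ'] / Σ W_i sinα_i, with Δl_i = b_i / cosα_i.
Slice 1: Δl = 3.1/cos(-3.6°) = 3.106 m; N'_1 = 98·cos(-3.6°) − 15·3.106 = 51.2; c'Δl = 2.80; W sinα = -6.2
Slice 2: Δl = 1.6/cos12.2° = 1.637 m; N'_2 = 110·cos12.2° − 4·1.637 = 101.0; c'Δl = 1.47; W sinα = 23.2
Slice 3: Δl = 1.9/cos24.5° = 2.088 m; N'_3 = 123·cos24.5° − 9·2.088 = 93.1; c'Δl = 1.88; W sinα = 51.0
Slice 4: Δl = 2.8/cos43.5° = 3.860 m; N'_4 = 95·cos43.5° − 8·3.860 = 38.0; c'Δl = 3.47; W sinα = 65.4
Σc'Δl = 9.6 kN/m; ΣN' = 283.3 kN/m; ΣW sinα = 133.5 kN/m
Resisting = 9.6 + 283.3·tan20.7° = 9.6 + 107.1 = 116.7 kN/m
FS = 116.7 / 133.5 = 0.874

FS = 0.87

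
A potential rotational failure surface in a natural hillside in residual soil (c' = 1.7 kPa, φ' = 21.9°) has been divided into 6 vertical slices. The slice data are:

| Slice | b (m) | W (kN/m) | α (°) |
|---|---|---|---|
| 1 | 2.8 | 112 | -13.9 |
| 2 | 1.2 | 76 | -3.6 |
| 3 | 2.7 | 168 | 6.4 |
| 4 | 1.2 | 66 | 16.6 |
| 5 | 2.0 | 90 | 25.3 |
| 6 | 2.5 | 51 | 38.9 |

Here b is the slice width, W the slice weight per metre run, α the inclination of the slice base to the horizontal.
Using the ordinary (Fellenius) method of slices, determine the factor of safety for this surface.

Ordinary method of slices: FS = Σ[c'·Δl_i + (W_i cosα_i)·tanφ'] / Σ W_i sinα_i, with Δl_i = b_i / cosα_i.
Slice 1: Δl = 2.8/cos(-13.9°) = 2.884 m; N'_1 = 112·cos(-13.9°) = 108.7; c'Δl = 4.90; W sinα = -26.9
Slice 2: Δl = 1.2/cos(-3.6°) = 1.202 m; N'_2 = 76·cos(-3.6°) = 75.9; c'Δl = 2.04; W sinα = -4.8
Slice 3: Δl = 2.7/cos6.4° = 2.717 m; N'_3 = 168·cos6.4° = 167.0; c'Δl = 4.62; W sinα = 18.7
Slice 4: Δl = 1.2/cos16.6° = 1.252 m; N'_4 = 66·cos16.6° = 63.2; c'Δl = 2.13; W sinα = 18.9
Slice 5: Δl = 2.0/cos25.3° = 2.212 m; N'_5 = 90·cos25.3° = 81.4; c'Δl = 3.76; W sinα = 38.5
Slice 6: Δl = 2.5/cos38.9° = 3.212 m; N'_6 = 51·cos38.9° = 39.7; c'Δl = 5.46; W sinα = 32.0
Σc'Δl = 22.9 kN/m; ΣN' = 535.8 kN/m; ΣW sinα = 76.4 kN/m
Resisting = 22.9 + 535.8·tan21.9° = 22.9 + 215.4 = 238.3 kN/m
FS = 238.3 / 76.4 = 3.120

FS = 3.12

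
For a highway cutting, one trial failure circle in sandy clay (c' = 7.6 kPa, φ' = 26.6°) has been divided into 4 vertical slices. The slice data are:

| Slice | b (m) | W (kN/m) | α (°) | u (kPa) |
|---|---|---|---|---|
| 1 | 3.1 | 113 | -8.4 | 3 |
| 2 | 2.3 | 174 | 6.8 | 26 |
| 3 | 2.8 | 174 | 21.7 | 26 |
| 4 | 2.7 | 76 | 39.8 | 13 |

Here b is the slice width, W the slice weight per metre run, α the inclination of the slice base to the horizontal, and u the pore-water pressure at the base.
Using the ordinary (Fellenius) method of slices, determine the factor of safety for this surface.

Ordinary method of slices: FS = Σ[c'·Δl_i + (W_i cosα_i − u_i·Δl_i)·tanφ'] / Σ W_i sinα_i, with Δl_i = b_i / cosα_i.
Slice 1: Δl = 3.1/cos(-8.4°) = 3.134 m; N'_1 = 113·cos(-8.4°) − 3·3.134 = 102.4; c'Δl = 23.82; W sinα = -16.5
Slice 2: Δl = 2.3/cos6.8° = 2.316 m; N'_2 = 174·cos6.8° − 26·2.316 = 112.6; c'Δl = 17.60; W sinα = 20.6
Slice 3: Δl = 2.8/cos21.7° = 3.014 m; N'_3 = 174·cos21.7° − 26·3.014 = 83.3; c'Δl = 22.90; W sinα = 64.3
Slice 4: Δl = 2.7/cos39.8° = 3.514 m; N'_4 = 76·cos39.8° − 13·3.514 = 12.7; c'Δl = 26.71; W sinα = 48.6
Σc'Δl = 91.0 kN/m; ΣN' = 311.0 kN/m; ΣW sinα = 117.1 kN/m
Resisting = 91.0 + 311.0·tan26.6° = 91.0 + 155.7 = 246.7 kN/m
FS = 246.7 / 117.1 = 2.108

FS = 2.11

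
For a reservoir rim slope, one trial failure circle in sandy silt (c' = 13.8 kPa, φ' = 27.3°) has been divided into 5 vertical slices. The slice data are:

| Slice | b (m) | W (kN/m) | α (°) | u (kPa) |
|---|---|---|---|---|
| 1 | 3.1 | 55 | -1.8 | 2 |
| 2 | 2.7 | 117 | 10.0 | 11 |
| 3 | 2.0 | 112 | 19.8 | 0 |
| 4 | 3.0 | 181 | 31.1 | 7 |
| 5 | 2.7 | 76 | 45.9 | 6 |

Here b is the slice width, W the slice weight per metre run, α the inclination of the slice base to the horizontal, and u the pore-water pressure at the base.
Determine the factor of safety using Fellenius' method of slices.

FS = 2.04

Ordinary method of slices: FS = Σ[c'·Δl_i + (W_i cosα_i − u_i·Δl_i)·tanφ'] / Σ W_i sinα_i, with Δl_i = b_i / cosα_i.
Slice 1: Δl = 3.1/cos(-1.8°) = 3.102 m; N'_1 = 55·cos(-1.8°) − 2·3.102 = 48.8; c'Δl = 42.80; W sinα = -1.7
Slice 2: Δl = 2.7/cos10.0° = 2.742 m; N'_2 = 117·cos10.0° − 11·2.742 = 85.1; c'Δl = 37.83; W sinα = 20.3
Slice 3: Δl = 2.0/cos19.8° = 2.126 m; N'_3 = 112·cos19.8° − 0·2.126 = 105.4; c'Δl = 29.33; W sinα = 37.9
Slice 4: Δl = 3.0/cos31.1° = 3.504 m; N'_4 = 181·cos31.1° − 7·3.504 = 130.5; c'Δl = 48.35; W sinα = 93.5
Slice 5: Δl = 2.7/cos45.9° = 3.880 m; N'_5 = 76·cos45.9° − 6·3.880 = 29.6; c'Δl = 53.54; W sinα = 54.6
Σc'Δl = 211.9 kN/m; ΣN' = 399.3 kN/m; ΣW sinα = 204.6 kN/m
Resisting = 211.9 + 399.3·tan27.3° = 211.9 + 206.1 = 417.9 kN/m
FS = 417.9 / 204.6 = 2.043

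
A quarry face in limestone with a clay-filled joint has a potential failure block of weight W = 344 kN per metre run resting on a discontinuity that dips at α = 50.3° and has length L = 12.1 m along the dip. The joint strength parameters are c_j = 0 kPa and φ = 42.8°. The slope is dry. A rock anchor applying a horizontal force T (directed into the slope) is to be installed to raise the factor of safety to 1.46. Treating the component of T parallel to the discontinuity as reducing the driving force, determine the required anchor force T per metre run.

T = 111 kN/m

Resolving forces along and normal to the sliding plane, with the horizontal anchor force T adding T·sinα to the effective normal force and T·cosα acting up the plane against the driving force:
FS = [c_jL + (W cosα + T sinα) tanφ] / [W sinα − T cosα]
Without the anchor: N' = 219.7 kN/m, driving T_d = 264.7 kN/m, resisting R = 0·12.1 + 219.7·tan42.8° = 203.5 kN/m, FS = 0.77.
Setting FS = 1.46 and solving for T:
1.46·(264.7 − T cos50.3°) = 203.5 + T sin50.3°·tan42.8°
T·(sin50.3°·tan42.8° + 1.46·cos50.3°) = 1.46·264.7 − 203.5
T·(0.7694·0.9260 + 1.46·0.6388) = 386.4 − 203.5 = 182.9
T·1.6451 = 182.9
T = 111.2 kN/m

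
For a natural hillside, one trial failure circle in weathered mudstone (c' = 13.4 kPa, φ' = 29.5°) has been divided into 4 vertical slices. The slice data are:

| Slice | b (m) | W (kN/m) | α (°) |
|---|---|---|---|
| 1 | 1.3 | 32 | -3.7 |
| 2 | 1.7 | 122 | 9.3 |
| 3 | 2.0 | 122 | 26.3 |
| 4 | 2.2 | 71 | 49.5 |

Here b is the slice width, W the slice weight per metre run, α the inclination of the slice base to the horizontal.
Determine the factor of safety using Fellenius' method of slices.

FS = 2.31

Ordinary method of slices: FS = Σ[c'·Δl_i + (W_i cosα_i)·tanφ'] / Σ W_i sinα_i, with Δl_i = b_i / cosα_i.
Slice 1: Δl = 1.3/cos(-3.7°) = 1.303 m; N'_1 = 32·cos(-3.7°) = 31.9; c'Δl = 17.46; W sinα = -2.1
Slice 2: Δl = 1.7/cos9.3° = 1.723 m; N'_2 = 122·cos9.3° = 120.4; c'Δl = 23.08; W sinα = 19.7
Slice 3: Δl = 2.0/cos26.3° = 2.231 m; N'_3 = 122·cos26.3° = 109.4; c'Δl = 29.89; W sinα = 54.1
Slice 4: Δl = 2.2/cos49.5° = 3.387 m; N'_4 = 71·cos49.5° = 46.1; c'Δl = 45.39; W sinα = 54.0
Σc'Δl = 115.8 kN/m; ΣN' = 307.8 kN/m; ΣW sinα = 125.7 kN/m
Resisting = 115.8 + 307.8·tan29.5° = 115.8 + 174.2 = 290.0 kN/m
FS = 290.0 / 125.7 = 2.307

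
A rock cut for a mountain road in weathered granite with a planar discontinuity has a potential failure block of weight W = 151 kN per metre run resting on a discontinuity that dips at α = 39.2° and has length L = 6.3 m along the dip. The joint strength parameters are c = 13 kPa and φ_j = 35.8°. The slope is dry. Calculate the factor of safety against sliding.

FS = 1.74

Resolving the block weight along and normal to the plane and applying the Mohr–Coulomb strength on the joint:
N' = W cosα = 151·cos39.2° = 117.0 kN/m
Driving force T = W sinα = 151·sin39.2° = 95.4 kN/m
Resisting force R = c·L + N'·tanφ_j = 13·6.3 + 117.0·tan35.8° = 81.9 + 84.4 = 166.3 kN/m
FS = R / T = 166.3 / 95.4 = 1.742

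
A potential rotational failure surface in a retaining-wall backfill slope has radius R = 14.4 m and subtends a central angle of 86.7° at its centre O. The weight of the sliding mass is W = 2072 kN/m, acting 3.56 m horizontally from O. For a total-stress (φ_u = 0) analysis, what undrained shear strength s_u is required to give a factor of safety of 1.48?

FS = s_u·L_a·R / (W·d), so s_u = FS·W·d / (L_a·R).
Arc length L_a = R·θ = 14.4·(86.7°·π/180) = 14.4·1.5132 = 21.79 m
s_u = 1.48·2072·3.56 / (21.79·14.4) = 10917.0 / 313.78 = 34.79 kPa

s_u = 34.8 kPa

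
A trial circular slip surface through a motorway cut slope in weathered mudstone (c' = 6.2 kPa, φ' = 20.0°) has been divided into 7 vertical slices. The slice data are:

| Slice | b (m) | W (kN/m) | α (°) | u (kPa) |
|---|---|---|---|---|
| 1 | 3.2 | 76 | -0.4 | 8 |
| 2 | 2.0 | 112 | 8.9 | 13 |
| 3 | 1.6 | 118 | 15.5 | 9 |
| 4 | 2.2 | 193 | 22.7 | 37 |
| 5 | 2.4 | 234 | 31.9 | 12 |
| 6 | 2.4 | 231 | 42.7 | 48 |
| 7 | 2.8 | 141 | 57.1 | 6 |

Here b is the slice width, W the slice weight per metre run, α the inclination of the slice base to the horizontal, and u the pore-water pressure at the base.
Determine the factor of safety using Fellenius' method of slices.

Ordinary method of slices: FS = Σ[c'·Δl_i + (W_i cosα_i − u_i·Δl_i)·tanφ'] / Σ W_i sinα_i, with Δl_i = b_i / cosα_i.
Slice 1: Δl = 3.2/cos(-0.4°) = 3.200 m; N'_1 = 76·cos(-0.4°) − 8·3.200 = 50.4; c'Δl = 19.84; W sinα = -0.5
Slice 2: Δl = 2.0/cos8.9° = 2.024 m; N'_2 = 112·cos8.9° − 13·2.024 = 84.3; c'Δl = 12.55; W sinα = 17.3
Slice 3: Δl = 1.6/cos15.5° = 1.660 m; N'_3 = 118·cos15.5° − 9·1.660 = 98.8; c'Δl = 10.29; W sinα = 31.5
Slice 4: Δl = 2.2/cos22.7° = 2.385 m; N'_4 = 193·cos22.7° − 37·2.385 = 89.8; c'Δl = 14.79; W sinα = 74.5
Slice 5: Δl = 2.4/cos31.9° = 2.827 m; N'_5 = 234·cos31.9° − 12·2.827 = 164.7; c'Δl = 17.53; W sinα = 123.7
Slice 6: Δl = 2.4/cos42.7° = 3.266 m; N'_6 = 231·cos42.7° − 48·3.266 = 13.0; c'Δl = 20.25; W sinα = 156.7
Slice 7: Δl = 2.8/cos57.1° = 5.155 m; N'_7 = 141·cos57.1° − 6·5.155 = 45.7; c'Δl = 31.96; W sinα = 118.4
Σc'Δl = 127.2 kN/m; ΣN' = 546.7 kN/m; ΣW sinα = 521.5 kN/m
Resisting = 127.2 + 546.7·tan20.0° = 127.2 + 199.0 = 326.2 kN/m
FS = 326.2 / 521.5 = 0.625

FS = 0.63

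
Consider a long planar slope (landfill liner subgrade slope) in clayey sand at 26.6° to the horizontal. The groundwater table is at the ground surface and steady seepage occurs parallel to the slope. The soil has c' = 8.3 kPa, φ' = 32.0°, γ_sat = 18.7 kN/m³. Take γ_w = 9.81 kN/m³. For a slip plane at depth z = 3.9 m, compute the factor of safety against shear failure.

FS = 0.88

With seepage parallel to the slope and the water table at the surface, the effective normal stress on the slip plane uses the buoyant unit weight γ' = γ_sat − γ_w while the driving shear stress uses γ_sat:
FS = [c' + γ' z cos²β tanφ'] / [γ_sat z sinβ cosβ]
γ' = 18.7 − 9.81 = 8.89 kN/m³
Numerator = 8.3 + 8.89·3.9·cos²26.6°·tan32.0° = 8.3 + 8.89·3.9·0.7995·0.6249 = 25.621 kPa
Denominator = 18.7·3.9·sin26.6°·cos26.6° = 18.7·3.9·0.4478·0.8942 = 29.199 kPa
FS = 25.621 / 29.199 = 0.877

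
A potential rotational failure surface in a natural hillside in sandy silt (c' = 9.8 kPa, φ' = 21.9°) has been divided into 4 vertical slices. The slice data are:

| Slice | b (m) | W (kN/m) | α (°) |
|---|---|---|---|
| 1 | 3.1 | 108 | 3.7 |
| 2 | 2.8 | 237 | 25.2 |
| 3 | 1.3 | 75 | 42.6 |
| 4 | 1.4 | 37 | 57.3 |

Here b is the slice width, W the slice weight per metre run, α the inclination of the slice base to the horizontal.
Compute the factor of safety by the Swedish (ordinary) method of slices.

Ordinary method of slices: FS = Σ[c'·Δl_i + (W_i cosα_i)·tanφ'] / Σ W_i sinα_i, with Δl_i = b_i / cosα_i.
Slice 1: Δl = 3.1/cos3.7° = 3.106 m; N'_1 = 108·cos3.7° = 107.8; c'Δl = 30.44; W sinα = 7.0
Slice 2: Δl = 2.8/cos25.2° = 3.095 m; N'_2 = 237·cos25.2° = 214.4; c'Δl = 30.33; W sinα = 100.9
Slice 3: Δl = 1.3/cos42.6° = 1.766 m; N'_3 = 75·cos42.6° = 55.2; c'Δl = 17.31; W sinα = 50.8
Slice 4: Δl = 1.4/cos57.3° = 2.591 m; N'_4 = 37·cos57.3° = 20.0; c'Δl = 25.40; W sinα = 31.1
Σc'Δl = 103.5 kN/m; ΣN' = 397.4 kN/m; ΣW sinα = 189.8 kN/m
Resisting = 103.5 + 397.4·tan21.9° = 103.5 + 159.8 = 263.2 kN/m
FS = 263.2 / 189.8 = 1.387

FS = 1.39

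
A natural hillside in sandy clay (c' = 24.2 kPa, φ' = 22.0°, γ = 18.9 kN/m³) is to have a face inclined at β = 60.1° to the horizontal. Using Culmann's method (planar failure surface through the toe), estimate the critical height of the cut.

H_c = 19.32 m

Culmann's analysis gives the critical failure plane at α_cr = (β + φ')/2 = (60.1 + 22.0)/2 = 41.0°, and the critical height
H_c = (4c'/γ) · sinβ cosφ' / [1 − cos(β − φ')]
    = (4·24.2/18.9) · sin60.1°·cos22.0° / [1 − cos(38.1°)]
    = 5.122 · 0.8669·0.9272 / [1 − 0.7869]
    = 5.122 · 0.8038 / 0.2131
    = 19.32 m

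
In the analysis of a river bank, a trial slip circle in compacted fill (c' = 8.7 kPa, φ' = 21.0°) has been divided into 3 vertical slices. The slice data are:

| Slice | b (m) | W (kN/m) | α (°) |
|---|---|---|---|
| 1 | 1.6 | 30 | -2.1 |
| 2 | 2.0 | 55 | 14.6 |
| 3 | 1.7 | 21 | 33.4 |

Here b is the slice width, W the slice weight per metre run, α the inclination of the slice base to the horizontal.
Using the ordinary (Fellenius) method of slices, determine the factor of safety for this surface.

FS = 3.63

Ordinary method of slices: FS = Σ[c'·Δl_i + (W_i cosα_i)·tanφ'] / Σ W_i sinα_i, with Δl_i = b_i / cosα_i.
Slice 1: Δl = 1.6/cos(-2.1°) = 1.601 m; N'_1 = 30·cos(-2.1°) = 30.0; c'Δl = 13.93; W sinα = -1.1
Slice 2: Δl = 2.0/cos14.6° = 2.067 m; N'_2 = 55·cos14.6° = 53.2; c'Δl = 17.98; W sinα = 13.9
Slice 3: Δl = 1.7/cos33.4° = 2.036 m; N'_3 = 21·cos33.4° = 17.5; c'Δl = 17.72; W sinα = 11.6
Σc'Δl = 49.6 kN/m; ΣN' = 100.7 kN/m; ΣW sinα = 24.3 kN/m
Resisting = 49.6 + 100.7·tan21.0° = 49.6 + 38.7 = 88.3 kN/m
FS = 88.3 / 24.3 = 3.630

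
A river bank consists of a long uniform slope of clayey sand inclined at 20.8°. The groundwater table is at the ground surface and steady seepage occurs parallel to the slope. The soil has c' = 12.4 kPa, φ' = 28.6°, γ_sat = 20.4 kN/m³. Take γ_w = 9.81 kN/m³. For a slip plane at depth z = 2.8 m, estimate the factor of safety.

FS = 1.40

With seepage parallel to the slope and the water table at the surface, the effective normal stress on the slip plane uses the buoyant unit weight γ' = γ_sat − γ_w while the driving shear stress uses γ_sat:
FS = [c' + γ' z cos²β tanφ'] / [γ_sat z sinβ cosβ]
γ' = 20.4 − 9.81 = 10.59 kN/m³
Numerator = 12.4 + 10.59·2.8·cos²20.8°·tan28.6° = 12.4 + 10.59·2.8·0.8739·0.5452 = 26.528 kPa
Denominator = 20.4·2.8·sin20.8°·cos20.8° = 20.4·2.8·0.3551·0.9348 = 18.962 kPa
FS = 26.528 / 18.962 = 1.399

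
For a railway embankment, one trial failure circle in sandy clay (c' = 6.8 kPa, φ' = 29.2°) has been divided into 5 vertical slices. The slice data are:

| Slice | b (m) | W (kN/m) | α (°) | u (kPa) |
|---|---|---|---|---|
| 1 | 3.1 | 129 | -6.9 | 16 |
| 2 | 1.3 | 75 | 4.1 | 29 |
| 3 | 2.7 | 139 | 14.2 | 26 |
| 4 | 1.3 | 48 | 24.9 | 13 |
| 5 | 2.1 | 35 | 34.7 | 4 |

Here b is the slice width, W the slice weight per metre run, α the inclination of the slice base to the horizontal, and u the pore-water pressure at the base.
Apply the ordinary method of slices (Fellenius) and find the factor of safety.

FS = 3.11

Ordinary method of slices: FS = Σ[c'·Δl_i + (W_i cosα_i − u_i·Δl_i)·tanφ'] / Σ W_i sinα_i, with Δl_i = b_i / cosα_i.
Slice 1: Δl = 3.1/cos(-6.9°) = 3.123 m; N'_1 = 129·cos(-6.9°) − 16·3.123 = 78.1; c'Δl = 21.23; W sinα = -15.5
Slice 2: Δl = 1.3/cos4.1° = 1.303 m; N'_2 = 75·cos4.1° − 29·1.303 = 37.0; c'Δl = 8.86; W sinα = 5.4
Slice 3: Δl = 2.7/cos14.2° = 2.785 m; N'_3 = 139·cos14.2° − 26·2.785 = 62.3; c'Δl = 18.94; W sinα = 34.1
Slice 4: Δl = 1.3/cos24.9° = 1.433 m; N'_4 = 48·cos24.9° − 13·1.433 = 24.9; c'Δl = 9.75; W sinα = 20.2
Slice 5: Δl = 2.1/cos34.7° = 2.554 m; N'_5 = 35·cos34.7° − 4·2.554 = 18.6; c'Δl = 17.37; W sinα = 19.9
Σc'Δl = 76.2 kN/m; ΣN' = 220.9 kN/m; ΣW sinα = 64.1 kN/m
Resisting = 76.2 + 220.9·tan29.2° = 76.2 + 123.5 = 199.6 kN/m
FS = 199.6 / 64.1 = 3.114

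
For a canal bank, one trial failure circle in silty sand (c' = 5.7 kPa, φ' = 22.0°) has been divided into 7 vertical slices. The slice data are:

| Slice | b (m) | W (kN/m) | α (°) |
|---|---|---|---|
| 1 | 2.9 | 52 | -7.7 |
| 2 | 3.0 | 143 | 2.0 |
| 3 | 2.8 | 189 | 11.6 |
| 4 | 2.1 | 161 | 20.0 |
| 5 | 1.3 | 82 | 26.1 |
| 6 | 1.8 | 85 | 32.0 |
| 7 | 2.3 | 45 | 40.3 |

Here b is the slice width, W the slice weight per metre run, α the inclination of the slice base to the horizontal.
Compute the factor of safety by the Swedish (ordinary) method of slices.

Ordinary method of slices: FS = Σ[c'·Δl_i + (W_i cosα_i)·tanφ'] / Σ W_i sinα_i, with Δl_i = b_i / cosα_i.
Slice 1: Δl = 2.9/cos(-7.7°) = 2.926 m; N'_1 = 52·cos(-7.7°) = 51.5; c'Δl = 16.68; W sinα = -7.0
Slice 2: Δl = 3.0/cos2.0° = 3.002 m; N'_2 = 143·cos2.0° = 142.9; c'Δl = 17.11; W sinα = 5.0
Slice 3: Δl = 2.8/cos11.6° = 2.858 m; N'_3 = 189·cos11.6° = 185.1; c'Δl = 16.29; W sinα = 38.0
Slice 4: Δl = 2.1/cos20.0° = 2.235 m; N'_4 = 161·cos20.0° = 151.3; c'Δl = 12.74; W sinα = 55.1
Slice 5: Δl = 1.3/cos26.1° = 1.448 m; N'_5 = 82·cos26.1° = 73.6; c'Δl = 8.25; W sinα = 36.1
Slice 6: Δl = 1.8/cos32.0° = 2.123 m; N'_6 = 85·cos32.0° = 72.1; c'Δl = 12.10; W sinα = 45.0
Slice 7: Δl = 2.3/cos40.3° = 3.016 m; N'_7 = 45·cos40.3° = 34.3; c'Δl = 17.19; W sinα = 29.1
Σc'Δl = 100.4 kN/m; ΣN' = 710.9 kN/m; ΣW sinα = 201.3 kN/m
Resisting = 100.4 + 710.9·tan22.0° = 100.4 + 287.2 = 387.6 kN/m
FS = 387.6 / 201.3 = 1.925

FS = 1.93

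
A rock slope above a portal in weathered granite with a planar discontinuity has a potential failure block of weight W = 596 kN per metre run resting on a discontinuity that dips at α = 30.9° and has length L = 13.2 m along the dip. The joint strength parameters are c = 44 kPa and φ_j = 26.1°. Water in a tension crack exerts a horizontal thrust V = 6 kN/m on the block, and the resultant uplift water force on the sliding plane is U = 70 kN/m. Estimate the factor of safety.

Resolving the block weight along and normal to the plane and applying the Mohr–Coulomb strength on the joint:
N' = W cosα − U − V sinα = 596·cos30.9° − 70 − 6·sin30.9° = 438.3 kN/m
Driving force T = W sinα + V cosα = 596·sin30.9° + 6·cos30.9° = 311.2 kN/m
Resisting force R = c·L + N'·tanφ_j = 44·13.2 + 438.3·tan26.1° = 580.8 + 214.7 = 795.5 kN/m
FS = R / T = 795.5 / 311.2 = 2.556

FS = 2.56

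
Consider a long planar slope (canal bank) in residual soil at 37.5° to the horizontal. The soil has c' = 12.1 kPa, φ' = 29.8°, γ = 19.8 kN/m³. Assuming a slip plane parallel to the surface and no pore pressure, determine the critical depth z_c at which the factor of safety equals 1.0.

z_c = 4.99 m

Setting FS = 1.00 in FS = [c' + γz cos²β tanφ'] / [γz sinβ cosβ] and solving for z:
z = c' / [γ cosβ (FS·sinβ − cosβ·tanφ')]
  = 12.1 / [19.8·cos37.5°·(1.00·sin37.5° − cos37.5°·tan29.8°)]
  = 12.1 / [19.8·0.7934·(1.00·0.6088 − 0.7934·0.5727)]
  = 12.1 / 2.4254 = 4.989 m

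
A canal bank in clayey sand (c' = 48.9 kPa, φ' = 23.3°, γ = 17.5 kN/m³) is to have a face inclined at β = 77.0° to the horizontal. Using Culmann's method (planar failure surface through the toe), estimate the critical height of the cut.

H_c = 24.52 m

Culmann's analysis gives the critical failure plane at α_cr = (β + φ')/2 = (77.0 + 23.3)/2 = 50.1°, and the critical height
H_c = (4c'/γ) · sinβ cosφ' / [1 − cos(β − φ')]
    = (4·48.9/17.5) · sin77.0°·cos23.3° / [1 − cos(53.7°)]
    = 11.177 · 0.9744·0.9184 / [1 − 0.5920]
    = 11.177 · 0.8949 / 0.4080
    = 24.52 m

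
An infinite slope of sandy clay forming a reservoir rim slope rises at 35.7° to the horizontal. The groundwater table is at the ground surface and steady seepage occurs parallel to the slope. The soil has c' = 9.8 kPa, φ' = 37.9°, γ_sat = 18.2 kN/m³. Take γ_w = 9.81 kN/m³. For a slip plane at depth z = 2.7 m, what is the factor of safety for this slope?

With seepage parallel to the slope and the water table at the surface, the effective normal stress on the slip plane uses the buoyant unit weight γ' = γ_sat − γ_w while the driving shear stress uses γ_sat:
FS = [c' + γ' z cos²β tanφ'] / [γ_sat z sinβ cosβ]
γ' = 18.2 − 9.81 = 8.39 kN/m³
Numerator = 9.8 + 8.39·2.7·cos²35.7°·tan37.9° = 9.8 + 8.39·2.7·0.6595·0.7785 = 21.430 kPa
Denominator = 18.2·2.7·sin35.7°·cos35.7° = 18.2·2.7·0.5835·0.8121 = 23.287 kPa
FS = 21.430 / 23.287 = 0.920

FS = 0.92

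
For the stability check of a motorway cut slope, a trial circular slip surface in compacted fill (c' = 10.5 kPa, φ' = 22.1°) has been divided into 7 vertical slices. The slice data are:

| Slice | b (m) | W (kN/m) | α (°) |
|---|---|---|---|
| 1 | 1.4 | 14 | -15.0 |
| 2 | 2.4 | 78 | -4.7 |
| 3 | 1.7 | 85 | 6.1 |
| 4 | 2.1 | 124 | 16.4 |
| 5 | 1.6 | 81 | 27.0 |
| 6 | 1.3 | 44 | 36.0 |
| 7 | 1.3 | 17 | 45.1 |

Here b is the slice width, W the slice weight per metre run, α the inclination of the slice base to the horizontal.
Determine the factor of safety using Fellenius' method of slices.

FS = 2.80

Ordinary method of slices: FS = Σ[c'·Δl_i + (W_i cosα_i)·tanφ'] / Σ W_i sinα_i, with Δl_i = b_i / cosα_i.
Slice 1: Δl = 1.4/cos(-15.0°) = 1.449 m; N'_1 = 14·cos(-15.0°) = 13.5; c'Δl = 15.22; W sinα = -3.6
Slice 2: Δl = 2.4/cos(-4.7°) = 2.408 m; N'_2 = 78·cos(-4.7°) = 77.7; c'Δl = 25.29; W sinα = -6.4
Slice 3: Δl = 1.7/cos6.1° = 1.710 m; N'_3 = 85·cos6.1° = 84.5; c'Δl = 17.95; W sinα = 9.0
Slice 4: Δl = 2.1/cos16.4° = 2.189 m; N'_4 = 124·cos16.4° = 119.0; c'Δl = 22.99; W sinα = 35.0
Slice 5: Δl = 1.6/cos27.0° = 1.796 m; N'_5 = 81·cos27.0° = 72.2; c'Δl = 18.86; W sinα = 36.8
Slice 6: Δl = 1.3/cos36.0° = 1.607 m; N'_6 = 44·cos36.0° = 35.6; c'Δl = 16.87; W sinα = 25.9
Slice 7: Δl = 1.3/cos45.1° = 1.842 m; N'_7 = 17·cos45.1° = 12.0; c'Δl = 19.34; W sinα = 12.0
Σc'Δl = 136.5 kN/m; ΣN' = 414.5 kN/m; ΣW sinα = 108.7 kN/m
Resisting = 136.5 + 414.5·tan22.1° = 136.5 + 168.3 = 304.8 kN/m
FS = 304.8 / 108.7 = 2.804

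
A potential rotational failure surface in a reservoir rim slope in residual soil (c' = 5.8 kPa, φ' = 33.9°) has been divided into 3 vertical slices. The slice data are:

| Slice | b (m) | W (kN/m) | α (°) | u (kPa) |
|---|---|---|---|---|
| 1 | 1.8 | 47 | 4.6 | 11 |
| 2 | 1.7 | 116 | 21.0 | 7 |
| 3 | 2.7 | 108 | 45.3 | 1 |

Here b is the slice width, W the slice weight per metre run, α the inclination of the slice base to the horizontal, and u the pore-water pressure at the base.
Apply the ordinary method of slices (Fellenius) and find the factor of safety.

FS = 1.43

Ordinary method of slices: FS = Σ[c'·Δl_i + (W_i cosα_i − u_i·Δl_i)·tanφ'] / Σ W_i sinα_i, with Δl_i = b_i / cosα_i.
Slice 1: Δl = 1.8/cos4.6° = 1.806 m; N'_1 = 47·cos4.6° − 11·1.806 = 27.0; c'Δl = 10.47; W sinα = 3.8
Slice 2: Δl = 1.7/cos21.0° = 1.821 m; N'_2 = 116·cos21.0° − 7·1.821 = 95.5; c'Δl = 10.56; W sinα = 41.6
Slice 3: Δl = 2.7/cos45.3° = 3.839 m; N'_3 = 108·cos45.3° − 1·3.839 = 72.1; c'Δl = 22.26; W sinα = 76.8
Σc'Δl = 43.3 kN/m; ΣN' = 194.7 kN/m; ΣW sinα = 122.1 kN/m
Resisting = 43.3 + 194.7·tan33.9° = 43.3 + 130.8 = 174.1 kN/m
FS = 174.1 / 122.1 = 1.426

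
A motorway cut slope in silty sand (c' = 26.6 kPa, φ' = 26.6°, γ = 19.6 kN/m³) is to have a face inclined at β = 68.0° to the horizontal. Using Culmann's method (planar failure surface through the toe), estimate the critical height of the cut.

H_c = 18.01 m

Culmann's analysis gives the critical failure plane at α_cr = (β + φ')/2 = (68.0 + 26.6)/2 = 47.3°, and the critical height
H_c = (4c'/γ) · sinβ cosφ' / [1 − cos(β − φ')]
    = (4·26.6/19.6) · sin68.0°·cos26.6° / [1 − cos(41.4°)]
    = 5.429 · 0.9272·0.8942 / [1 − 0.7501]
    = 5.429 · 0.8290 / 0.2499
    = 18.01 m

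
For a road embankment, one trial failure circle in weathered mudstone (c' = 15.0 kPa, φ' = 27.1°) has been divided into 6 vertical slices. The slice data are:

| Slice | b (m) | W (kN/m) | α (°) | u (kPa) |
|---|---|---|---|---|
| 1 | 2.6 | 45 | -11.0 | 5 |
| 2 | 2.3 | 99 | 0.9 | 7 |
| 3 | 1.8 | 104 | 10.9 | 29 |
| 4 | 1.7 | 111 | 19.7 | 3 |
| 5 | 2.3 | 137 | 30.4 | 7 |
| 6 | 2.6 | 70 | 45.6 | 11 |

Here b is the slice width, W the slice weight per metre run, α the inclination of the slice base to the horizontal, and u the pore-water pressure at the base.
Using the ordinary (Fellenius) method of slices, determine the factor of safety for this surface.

FS = 2.44

Ordinary method of slices: FS = Σ[c'·Δl_i + (W_i cosα_i − u_i·Δl_i)·tanφ'] / Σ W_i sinα_i, with Δl_i = b_i / cosα_i.
Slice 1: Δl = 2.6/cos(-11.0°) = 2.649 m; N'_1 = 45·cos(-11.0°) − 5·2.649 = 30.9; c'Δl = 39.73; W sinα = -8.6
Slice 2: Δl = 2.3/cos0.9° = 2.300 m; N'_2 = 99·cos0.9° − 7·2.300 = 82.9; c'Δl = 34.50; W sinα = 1.6
Slice 3: Δl = 1.8/cos10.9° = 1.833 m; N'_3 = 104·cos10.9° − 29·1.833 = 49.0; c'Δl = 27.50; W sinα = 19.7
Slice 4: Δl = 1.7/cos19.7° = 1.806 m; N'_4 = 111·cos19.7° − 3·1.806 = 99.1; c'Δl = 27.09; W sinα = 37.4
Slice 5: Δl = 2.3/cos30.4° = 2.667 m; N'_5 = 137·cos30.4° − 7·2.667 = 99.5; c'Δl = 40.00; W sinα = 69.3
Slice 6: Δl = 2.6/cos45.6° = 3.716 m; N'_6 = 70·cos45.6° − 11·3.716 = 8.1; c'Δl = 55.74; W sinα = 50.0
Σc'Δl = 224.6 kN/m; ΣN' = 369.5 kN/m; ΣW sinα = 169.4 kN/m
Resisting = 224.6 + 369.5·tan27.1° = 224.6 + 189.1 = 413.6 kN/m
FS = 413.6 / 169.4 = 2.442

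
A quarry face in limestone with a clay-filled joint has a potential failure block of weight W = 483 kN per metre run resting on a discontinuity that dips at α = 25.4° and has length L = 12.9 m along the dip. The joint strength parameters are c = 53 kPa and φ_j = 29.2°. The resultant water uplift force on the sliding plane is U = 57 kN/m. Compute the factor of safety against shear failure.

Resolving the block weight along and normal to the plane and applying the Mohr–Coulomb strength on the joint:
N' = W cosα − U = 483·cos25.4° − 57 = 379.3 kN/m
Driving force T = W sinα = 483·sin25.4° = 207.2 kN/m
Resisting force R = c·L + N'·tanφ_j = 53·12.9 + 379.3·tan29.2° = 683.7 + 212.0 = 895.7 kN/m
FS = R / T = 895.7 / 207.2 = 4.323

FS = 4.32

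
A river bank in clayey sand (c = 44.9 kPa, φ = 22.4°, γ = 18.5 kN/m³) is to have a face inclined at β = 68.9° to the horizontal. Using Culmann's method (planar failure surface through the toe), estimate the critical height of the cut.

Culmann's analysis gives the critical failure plane at α_cr = (β + φ)/2 = (68.9 + 22.4)/2 = 45.7°, and the critical height
H_c = (4c/γ) · sinβ cosφ / [1 − cos(β − φ)]
    = (4·44.9/18.5) · sin68.9°·cos22.4° / [1 − cos(46.5°)]
    = 9.708 · 0.9330·0.9245 / [1 − 0.6884]
    = 9.708 · 0.8626 / 0.3116
    = 26.87 m

H_c = 26.87 m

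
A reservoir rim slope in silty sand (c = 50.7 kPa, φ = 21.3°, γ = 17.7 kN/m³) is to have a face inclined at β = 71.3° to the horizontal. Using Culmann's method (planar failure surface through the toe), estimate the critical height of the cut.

H_c = 28.31 m

Culmann's analysis gives the critical failure plane at α_cr = (β + φ)/2 = (71.3 + 21.3)/2 = 46.3°, and the critical height
H_c = (4c/γ) · sinβ cosφ / [1 − cos(β − φ)]
    = (4·50.7/17.7) · sin71.3°·cos21.3° / [1 − cos(50.0°)]
    = 11.458 · 0.9472·0.9317 / [1 − 0.6428]
    = 11.458 · 0.8825 / 0.3572
    = 28.31 m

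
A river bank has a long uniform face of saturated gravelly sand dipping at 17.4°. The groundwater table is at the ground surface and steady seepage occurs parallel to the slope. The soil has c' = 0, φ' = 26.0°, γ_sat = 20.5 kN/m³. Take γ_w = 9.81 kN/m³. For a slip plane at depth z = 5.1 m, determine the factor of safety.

With seepage parallel to the slope and the water table at the surface, the effective normal stress on the slip plane uses the buoyant unit weight γ' = γ_sat − γ_w while the driving shear stress uses γ_sat:
FS = [c' + γ' z cos²β tanφ'] / [γ_sat z sinβ cosβ]
(For c' = 0 this reduces to FS = (γ'/γ_sat)·tanφ'/tanβ.)
γ' = 20.5 − 9.81 = 10.69 kN/m³
Numerator = 0.0 + 10.69·5.1·cos²17.4°·tan26.0° = 0.0 + 10.69·5.1·0.9106·0.4877 = 24.213 kPa
Denominator = 20.5·5.1·sin17.4°·cos17.4° = 20.5·5.1·0.2990·0.9542 = 29.834 kPa
FS = 24.213 / 29.834 = 0.812

FS = 0.81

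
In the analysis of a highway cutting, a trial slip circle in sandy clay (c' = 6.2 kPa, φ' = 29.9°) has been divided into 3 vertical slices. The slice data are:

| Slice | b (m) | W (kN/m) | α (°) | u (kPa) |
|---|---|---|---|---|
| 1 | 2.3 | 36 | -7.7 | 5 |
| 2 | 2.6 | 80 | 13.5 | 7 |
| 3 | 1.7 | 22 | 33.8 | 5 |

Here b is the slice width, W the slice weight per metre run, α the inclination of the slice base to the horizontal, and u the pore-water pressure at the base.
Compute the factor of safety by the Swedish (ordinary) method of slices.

FS = 3.68

Ordinary method of slices: FS = Σ[c'·Δl_i + (W_i cosα_i − u_i·Δl_i)·tanφ'] / Σ W_i sinα_i, with Δl_i = b_i / cosα_i.
Slice 1: Δl = 2.3/cos(-7.7°) = 2.321 m; N'_1 = 36·cos(-7.7°) − 5·2.321 = 24.1; c'Δl = 14.39; W sinα = -4.8
Slice 2: Δl = 2.6/cos13.5° = 2.674 m; N'_2 = 80·cos13.5° − 7·2.674 = 59.1; c'Δl = 16.58; W sinα = 18.7
Slice 3: Δl = 1.7/cos33.8° = 2.046 m; N'_3 = 22·cos33.8° − 5·2.046 = 8.1; c'Δl = 12.68; W sinα = 12.2
Σc'Δl = 43.7 kN/m; ΣN' = 91.2 kN/m; ΣW sinα = 26.1 kN/m
Resisting = 43.7 + 91.2·tan29.9° = 43.7 + 52.4 = 96.1 kN/m
FS = 96.1 / 26.1 = 3.683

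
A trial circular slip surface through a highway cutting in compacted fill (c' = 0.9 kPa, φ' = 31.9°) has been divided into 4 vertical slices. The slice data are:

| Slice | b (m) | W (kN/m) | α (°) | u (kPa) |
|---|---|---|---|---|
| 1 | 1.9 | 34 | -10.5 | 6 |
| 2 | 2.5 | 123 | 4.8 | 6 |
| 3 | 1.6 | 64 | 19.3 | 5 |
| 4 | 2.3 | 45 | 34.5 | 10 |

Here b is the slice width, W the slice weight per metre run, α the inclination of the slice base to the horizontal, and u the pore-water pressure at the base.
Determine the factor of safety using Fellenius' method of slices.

FS = 2.49

Ordinary method of slices: FS = Σ[c'·Δl_i + (W_i cosα_i − u_i·Δl_i)·tanφ'] / Σ W_i sinα_i, with Δl_i = b_i / cosα_i.
Slice 1: Δl = 1.9/cos(-10.5°) = 1.932 m; N'_1 = 34·cos(-10.5°) − 6·1.932 = 21.8; c'Δl = 1.74; W sinα = -6.2
Slice 2: Δl = 2.5/cos4.8° = 2.509 m; N'_2 = 123·cos4.8° − 6·2.509 = 107.5; c'Δl = 2.26; W sinα = 10.3
Slice 3: Δl = 1.6/cos19.3° = 1.695 m; N'_3 = 64·cos19.3° − 5·1.695 = 51.9; c'Δl = 1.53; W sinα = 21.2
Slice 4: Δl = 2.3/cos34.5° = 2.791 m; N'_4 = 45·cos34.5° − 10·2.791 = 9.2; c'Δl = 2.51; W sinα = 25.5
Σc'Δl = 8.0 kN/m; ΣN' = 190.5 kN/m; ΣW sinα = 50.7 kN/m
Resisting = 8.0 + 190.5·tan31.9° = 8.0 + 118.5 = 126.6 kN/m
FS = 126.6 / 50.7 = 2.495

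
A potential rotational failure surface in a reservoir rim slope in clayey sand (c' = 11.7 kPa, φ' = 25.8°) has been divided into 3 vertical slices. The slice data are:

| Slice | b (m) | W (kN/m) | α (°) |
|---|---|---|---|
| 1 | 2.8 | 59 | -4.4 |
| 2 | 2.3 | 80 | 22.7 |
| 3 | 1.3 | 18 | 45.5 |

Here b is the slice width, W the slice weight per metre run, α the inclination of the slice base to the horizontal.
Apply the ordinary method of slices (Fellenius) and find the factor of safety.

FS = 3.93

Ordinary method of slices: FS = Σ[c'·Δl_i + (W_i cosα_i)·tanφ'] / Σ W_i sinα_i, with Δl_i = b_i / cosα_i.
Slice 1: Δl = 2.8/cos(-4.4°) = 2.808 m; N'_1 = 59·cos(-4.4°) = 58.8; c'Δl = 32.86; W sinα = -4.5
Slice 2: Δl = 2.3/cos22.7° = 2.493 m; N'_2 = 80·cos22.7° = 73.8; c'Δl = 29.17; W sinα = 30.9
Slice 3: Δl = 1.3/cos45.5° = 1.855 m; N'_3 = 18·cos45.5° = 12.6; c'Δl = 21.70; W sinα = 12.8
Σc'Δl = 83.7 kN/m; ΣN' = 145.2 kN/m; ΣW sinα = 39.2 kN/m
Resisting = 83.7 + 145.2·tan25.8° = 83.7 + 70.2 = 153.9 kN/m
FS = 153.9 / 39.2 = 3.929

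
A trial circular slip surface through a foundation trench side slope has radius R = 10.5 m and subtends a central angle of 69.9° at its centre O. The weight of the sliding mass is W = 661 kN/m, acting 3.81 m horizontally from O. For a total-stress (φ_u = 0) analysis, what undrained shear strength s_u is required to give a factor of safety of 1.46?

FS = s_u·L_a·R / (W·d), so s_u = FS·W·d / (L_a·R).
Arc length L_a = R·θ = 10.5·(69.9°·π/180) = 10.5·1.2200 = 12.81 m
s_u = 1.46·661·3.81 / (12.81·10.5) = 3676.9 / 134.50 = 27.34 kPa

s_u = 27.3 kPa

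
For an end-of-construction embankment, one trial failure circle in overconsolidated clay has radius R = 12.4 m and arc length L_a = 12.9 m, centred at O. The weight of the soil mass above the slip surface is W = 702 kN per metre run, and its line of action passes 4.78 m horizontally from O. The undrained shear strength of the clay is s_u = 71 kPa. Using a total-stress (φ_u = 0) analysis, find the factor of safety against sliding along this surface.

FS = 3.38

Taking moments about the centre O, the resisting moment is provided by the undrained shear strength acting along the arc:
M_R = s_u·L_a·R = 71·12.90·12.4 = 11357.2 kN·m/m
M_D = W·d = 702·4.78 = 3355.6 kN·m/m
FS = M_R / M_D = 11357.2 / 3355.6 = 3.385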